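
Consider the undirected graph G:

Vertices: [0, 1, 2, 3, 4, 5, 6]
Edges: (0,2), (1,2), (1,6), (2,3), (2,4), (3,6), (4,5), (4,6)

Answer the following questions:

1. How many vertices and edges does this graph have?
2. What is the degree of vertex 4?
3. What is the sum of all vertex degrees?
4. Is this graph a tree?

Count: 7 vertices, 8 edges.
Vertex 4 has neighbors [2, 5, 6], degree = 3.
Handshaking lemma: 2 * 8 = 16.
A tree on 7 vertices has 6 edges. This graph has 8 edges (2 extra). Not a tree.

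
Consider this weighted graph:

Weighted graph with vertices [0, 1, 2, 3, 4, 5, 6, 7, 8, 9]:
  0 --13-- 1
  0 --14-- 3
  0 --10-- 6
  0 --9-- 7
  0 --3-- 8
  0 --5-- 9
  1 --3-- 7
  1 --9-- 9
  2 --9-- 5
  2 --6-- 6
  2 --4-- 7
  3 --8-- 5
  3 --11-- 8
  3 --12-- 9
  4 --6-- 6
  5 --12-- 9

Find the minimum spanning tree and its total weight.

Applying Kruskal's algorithm (sort edges by weight, add if no cycle):
  Add (0,8) w=3
  Add (1,7) w=3
  Add (2,7) w=4
  Add (0,9) w=5
  Add (2,6) w=6
  Add (4,6) w=6
  Add (3,5) w=8
  Add (0,7) w=9
  Skip (1,9) w=9 (creates cycle)
  Add (2,5) w=9
  Skip (0,6) w=10 (creates cycle)
  Skip (3,8) w=11 (creates cycle)
  Skip (3,9) w=12 (creates cycle)
  Skip (5,9) w=12 (creates cycle)
  Skip (0,1) w=13 (creates cycle)
  Skip (0,3) w=14 (creates cycle)
MST weight = 53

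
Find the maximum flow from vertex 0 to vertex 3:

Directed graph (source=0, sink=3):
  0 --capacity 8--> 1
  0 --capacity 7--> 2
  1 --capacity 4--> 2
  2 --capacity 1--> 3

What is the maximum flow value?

Computing max flow:
  Flow on (0->1): 1/8
  Flow on (1->2): 1/4
  Flow on (2->3): 1/1
Maximum flow = 1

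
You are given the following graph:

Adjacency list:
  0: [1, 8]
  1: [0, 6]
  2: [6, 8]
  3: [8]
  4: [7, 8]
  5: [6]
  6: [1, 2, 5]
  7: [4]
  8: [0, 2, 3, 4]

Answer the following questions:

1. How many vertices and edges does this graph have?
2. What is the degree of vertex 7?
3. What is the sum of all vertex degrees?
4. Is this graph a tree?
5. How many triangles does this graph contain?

Count: 9 vertices, 9 edges.
Vertex 7 has neighbors [4], degree = 1.
Handshaking lemma: 2 * 9 = 18.
A tree on 9 vertices has 8 edges. This graph has 9 edges (1 extra). Not a tree.
Number of triangles = 0.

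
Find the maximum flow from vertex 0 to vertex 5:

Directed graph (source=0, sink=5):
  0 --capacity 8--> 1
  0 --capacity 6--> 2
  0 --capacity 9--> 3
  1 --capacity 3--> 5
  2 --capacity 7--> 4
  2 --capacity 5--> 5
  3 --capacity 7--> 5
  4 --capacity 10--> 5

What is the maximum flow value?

Computing max flow:
  Flow on (0->1): 3/8
  Flow on (0->2): 6/6
  Flow on (0->3): 7/9
  Flow on (1->5): 3/3
  Flow on (2->4): 1/7
  Flow on (2->5): 5/5
  Flow on (3->5): 7/7
  Flow on (4->5): 1/10
Maximum flow = 16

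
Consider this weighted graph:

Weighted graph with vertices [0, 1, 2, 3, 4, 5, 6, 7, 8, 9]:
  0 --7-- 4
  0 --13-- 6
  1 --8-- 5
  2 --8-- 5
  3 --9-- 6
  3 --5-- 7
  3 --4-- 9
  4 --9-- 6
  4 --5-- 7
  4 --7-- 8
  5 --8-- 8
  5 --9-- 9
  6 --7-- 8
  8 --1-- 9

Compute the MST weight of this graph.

Applying Kruskal's algorithm (sort edges by weight, add if no cycle):
  Add (8,9) w=1
  Add (3,9) w=4
  Add (3,7) w=5
  Add (4,7) w=5
  Add (0,4) w=7
  Skip (4,8) w=7 (creates cycle)
  Add (6,8) w=7
  Add (1,5) w=8
  Add (2,5) w=8
  Add (5,8) w=8
  Skip (3,6) w=9 (creates cycle)
  Skip (4,6) w=9 (creates cycle)
  Skip (5,9) w=9 (creates cycle)
  Skip (0,6) w=13 (creates cycle)
MST weight = 53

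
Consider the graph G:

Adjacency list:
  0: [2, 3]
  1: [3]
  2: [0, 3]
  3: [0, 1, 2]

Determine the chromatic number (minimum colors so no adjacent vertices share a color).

The graph has a maximum clique of size 3 (lower bound on chromatic number).
A valid 3-coloring: {0: 1, 1: 1, 2: 2, 3: 0}.
Chromatic number = 3.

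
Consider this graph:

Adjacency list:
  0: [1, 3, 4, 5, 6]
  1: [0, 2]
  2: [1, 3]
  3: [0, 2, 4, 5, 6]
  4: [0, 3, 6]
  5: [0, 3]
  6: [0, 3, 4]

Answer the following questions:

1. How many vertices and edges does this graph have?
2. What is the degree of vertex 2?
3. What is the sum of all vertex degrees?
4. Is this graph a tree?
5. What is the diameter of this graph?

Count: 7 vertices, 11 edges.
Vertex 2 has neighbors [1, 3], degree = 2.
Handshaking lemma: 2 * 11 = 22.
A tree on 7 vertices has 6 edges. This graph has 11 edges (5 extra). Not a tree.
Diameter (longest shortest path) = 2.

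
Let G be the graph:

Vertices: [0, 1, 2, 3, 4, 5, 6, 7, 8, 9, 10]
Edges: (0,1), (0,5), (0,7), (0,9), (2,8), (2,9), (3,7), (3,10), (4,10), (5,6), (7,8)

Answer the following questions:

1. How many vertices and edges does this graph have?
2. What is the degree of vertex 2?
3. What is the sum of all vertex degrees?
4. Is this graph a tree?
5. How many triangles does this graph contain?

Count: 11 vertices, 11 edges.
Vertex 2 has neighbors [8, 9], degree = 2.
Handshaking lemma: 2 * 11 = 22.
A tree on 11 vertices has 10 edges. This graph has 11 edges (1 extra). Not a tree.
Number of triangles = 0.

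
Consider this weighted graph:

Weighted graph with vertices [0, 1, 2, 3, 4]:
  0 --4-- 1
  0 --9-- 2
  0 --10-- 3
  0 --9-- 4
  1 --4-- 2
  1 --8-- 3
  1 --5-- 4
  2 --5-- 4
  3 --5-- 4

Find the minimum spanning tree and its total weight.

Applying Kruskal's algorithm (sort edges by weight, add if no cycle):
  Add (0,1) w=4
  Add (1,2) w=4
  Add (1,4) w=5
  Skip (2,4) w=5 (creates cycle)
  Add (3,4) w=5
  Skip (1,3) w=8 (creates cycle)
  Skip (0,2) w=9 (creates cycle)
  Skip (0,4) w=9 (creates cycle)
  Skip (0,3) w=10 (creates cycle)
MST weight = 18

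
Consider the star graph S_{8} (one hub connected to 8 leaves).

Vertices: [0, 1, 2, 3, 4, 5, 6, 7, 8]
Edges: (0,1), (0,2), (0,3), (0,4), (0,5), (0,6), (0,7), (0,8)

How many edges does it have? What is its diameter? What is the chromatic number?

Star graph S_{8}: the hub connects to all 8 leaves.
Edges = 8.
Diameter = 2 (any leaf to hub is 1, leaf to leaf through hub is 2).
Star graphs are bipartite (hub vs leaves), so chromatic number = 2.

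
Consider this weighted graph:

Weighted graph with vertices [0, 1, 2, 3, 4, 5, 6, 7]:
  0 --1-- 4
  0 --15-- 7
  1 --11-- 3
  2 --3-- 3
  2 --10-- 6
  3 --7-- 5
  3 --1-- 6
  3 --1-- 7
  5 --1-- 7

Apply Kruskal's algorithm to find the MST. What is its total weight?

Applying Kruskal's algorithm (sort edges by weight, add if no cycle):
  Add (0,4) w=1
  Add (3,7) w=1
  Add (3,6) w=1
  Add (5,7) w=1
  Add (2,3) w=3
  Skip (3,5) w=7 (creates cycle)
  Skip (2,6) w=10 (creates cycle)
  Add (1,3) w=11
  Add (0,7) w=15
MST weight = 33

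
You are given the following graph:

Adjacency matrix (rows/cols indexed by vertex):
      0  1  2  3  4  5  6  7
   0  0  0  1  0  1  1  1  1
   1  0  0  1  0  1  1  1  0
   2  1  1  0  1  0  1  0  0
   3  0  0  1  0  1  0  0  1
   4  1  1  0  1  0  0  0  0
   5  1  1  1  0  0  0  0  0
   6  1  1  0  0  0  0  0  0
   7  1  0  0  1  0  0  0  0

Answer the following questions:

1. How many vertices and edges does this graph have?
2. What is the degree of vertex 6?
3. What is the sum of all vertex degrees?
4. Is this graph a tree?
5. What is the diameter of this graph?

Count: 8 vertices, 13 edges.
Vertex 6 has neighbors [0, 1], degree = 2.
Handshaking lemma: 2 * 13 = 26.
A tree on 8 vertices has 7 edges. This graph has 13 edges (6 extra). Not a tree.
Diameter (longest shortest path) = 3.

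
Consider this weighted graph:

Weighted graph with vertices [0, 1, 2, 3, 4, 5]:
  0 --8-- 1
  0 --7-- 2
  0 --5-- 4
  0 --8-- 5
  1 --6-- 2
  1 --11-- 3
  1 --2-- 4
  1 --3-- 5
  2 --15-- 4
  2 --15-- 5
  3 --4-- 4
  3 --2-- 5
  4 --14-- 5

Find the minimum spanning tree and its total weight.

Applying Kruskal's algorithm (sort edges by weight, add if no cycle):
  Add (1,4) w=2
  Add (3,5) w=2
  Add (1,5) w=3
  Skip (3,4) w=4 (creates cycle)
  Add (0,4) w=5
  Add (1,2) w=6
  Skip (0,2) w=7 (creates cycle)
  Skip (0,5) w=8 (creates cycle)
  Skip (0,1) w=8 (creates cycle)
  Skip (1,3) w=11 (creates cycle)
  Skip (4,5) w=14 (creates cycle)
  Skip (2,5) w=15 (creates cycle)
  Skip (2,4) w=15 (creates cycle)
MST weight = 18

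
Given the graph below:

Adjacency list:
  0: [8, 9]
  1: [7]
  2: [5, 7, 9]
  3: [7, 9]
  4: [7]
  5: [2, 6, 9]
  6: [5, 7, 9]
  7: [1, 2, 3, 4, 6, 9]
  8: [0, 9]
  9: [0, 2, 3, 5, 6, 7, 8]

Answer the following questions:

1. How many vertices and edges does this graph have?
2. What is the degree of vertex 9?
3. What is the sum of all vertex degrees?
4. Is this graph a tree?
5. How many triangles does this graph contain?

Count: 10 vertices, 15 edges.
Vertex 9 has neighbors [0, 2, 3, 5, 6, 7, 8], degree = 7.
Handshaking lemma: 2 * 15 = 30.
A tree on 10 vertices has 9 edges. This graph has 15 edges (6 extra). Not a tree.
Number of triangles = 6.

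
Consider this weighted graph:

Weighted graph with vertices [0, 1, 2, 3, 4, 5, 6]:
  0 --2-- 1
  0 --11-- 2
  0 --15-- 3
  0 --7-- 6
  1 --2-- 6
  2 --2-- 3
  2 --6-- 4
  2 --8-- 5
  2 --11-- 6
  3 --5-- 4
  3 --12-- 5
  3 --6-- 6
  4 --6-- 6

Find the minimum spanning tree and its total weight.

Applying Kruskal's algorithm (sort edges by weight, add if no cycle):
  Add (0,1) w=2
  Add (1,6) w=2
  Add (2,3) w=2
  Add (3,4) w=5
  Skip (2,4) w=6 (creates cycle)
  Add (3,6) w=6
  Skip (4,6) w=6 (creates cycle)
  Skip (0,6) w=7 (creates cycle)
  Add (2,5) w=8
  Skip (0,2) w=11 (creates cycle)
  Skip (2,6) w=11 (creates cycle)
  Skip (3,5) w=12 (creates cycle)
  Skip (0,3) w=15 (creates cycle)
MST weight = 25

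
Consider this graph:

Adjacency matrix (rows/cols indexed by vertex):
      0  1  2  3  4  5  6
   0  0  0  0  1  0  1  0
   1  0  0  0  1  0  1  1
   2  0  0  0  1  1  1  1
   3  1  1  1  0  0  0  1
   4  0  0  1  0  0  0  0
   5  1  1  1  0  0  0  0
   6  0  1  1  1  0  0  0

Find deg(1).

Vertex 1 has neighbors [3, 5, 6], so deg(1) = 3.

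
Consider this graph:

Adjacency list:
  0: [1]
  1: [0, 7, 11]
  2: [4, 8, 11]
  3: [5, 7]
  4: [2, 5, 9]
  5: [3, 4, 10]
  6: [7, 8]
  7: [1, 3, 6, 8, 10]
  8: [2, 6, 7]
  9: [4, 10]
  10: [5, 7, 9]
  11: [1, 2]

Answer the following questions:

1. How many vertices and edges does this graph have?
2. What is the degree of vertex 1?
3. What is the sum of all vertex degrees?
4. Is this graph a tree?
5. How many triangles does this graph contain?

Count: 12 vertices, 16 edges.
Vertex 1 has neighbors [0, 7, 11], degree = 3.
Handshaking lemma: 2 * 16 = 32.
A tree on 12 vertices has 11 edges. This graph has 16 edges (5 extra). Not a tree.
Number of triangles = 1.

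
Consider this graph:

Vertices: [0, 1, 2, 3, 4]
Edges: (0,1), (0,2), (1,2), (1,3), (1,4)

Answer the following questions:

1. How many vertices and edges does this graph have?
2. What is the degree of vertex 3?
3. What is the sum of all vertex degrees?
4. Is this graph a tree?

Count: 5 vertices, 5 edges.
Vertex 3 has neighbors [1], degree = 1.
Handshaking lemma: 2 * 5 = 10.
A tree on 5 vertices has 4 edges. This graph has 5 edges (1 extra). Not a tree.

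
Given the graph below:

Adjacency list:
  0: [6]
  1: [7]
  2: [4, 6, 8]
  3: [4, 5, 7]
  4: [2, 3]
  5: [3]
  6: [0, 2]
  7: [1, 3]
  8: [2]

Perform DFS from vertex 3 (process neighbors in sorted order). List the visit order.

DFS from vertex 3 (neighbors processed in ascending order):
Visit order: 3, 4, 2, 6, 0, 8, 5, 7, 1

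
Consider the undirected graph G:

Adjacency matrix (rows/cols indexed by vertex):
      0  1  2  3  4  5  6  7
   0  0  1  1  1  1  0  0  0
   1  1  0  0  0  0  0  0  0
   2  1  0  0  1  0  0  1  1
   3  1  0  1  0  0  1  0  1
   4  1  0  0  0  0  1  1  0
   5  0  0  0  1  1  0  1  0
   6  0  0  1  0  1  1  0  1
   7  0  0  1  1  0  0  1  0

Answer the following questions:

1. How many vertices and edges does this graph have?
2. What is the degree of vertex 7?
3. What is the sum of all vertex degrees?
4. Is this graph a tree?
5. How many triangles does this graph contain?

Count: 8 vertices, 13 edges.
Vertex 7 has neighbors [2, 3, 6], degree = 3.
Handshaking lemma: 2 * 13 = 26.
A tree on 8 vertices has 7 edges. This graph has 13 edges (6 extra). Not a tree.
Number of triangles = 4.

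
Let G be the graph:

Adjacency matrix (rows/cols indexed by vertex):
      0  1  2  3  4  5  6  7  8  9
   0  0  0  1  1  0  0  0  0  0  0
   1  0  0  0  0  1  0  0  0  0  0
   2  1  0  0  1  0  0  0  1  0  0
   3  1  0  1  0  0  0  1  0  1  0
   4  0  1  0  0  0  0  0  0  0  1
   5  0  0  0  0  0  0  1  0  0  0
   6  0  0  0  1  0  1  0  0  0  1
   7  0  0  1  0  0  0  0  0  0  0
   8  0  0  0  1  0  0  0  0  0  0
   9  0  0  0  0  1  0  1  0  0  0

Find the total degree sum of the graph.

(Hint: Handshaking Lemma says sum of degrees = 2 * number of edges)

Count edges: 10 edges.
By Handshaking Lemma: sum of degrees = 2 * 10 = 20.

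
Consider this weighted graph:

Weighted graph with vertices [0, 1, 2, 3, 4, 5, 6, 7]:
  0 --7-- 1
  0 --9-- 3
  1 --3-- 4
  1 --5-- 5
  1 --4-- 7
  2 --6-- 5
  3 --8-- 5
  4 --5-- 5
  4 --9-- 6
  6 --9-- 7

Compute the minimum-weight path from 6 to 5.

Using Dijkstra's algorithm from vertex 6:
Shortest path: 6 -> 4 -> 5
Total weight: 9 + 5 = 14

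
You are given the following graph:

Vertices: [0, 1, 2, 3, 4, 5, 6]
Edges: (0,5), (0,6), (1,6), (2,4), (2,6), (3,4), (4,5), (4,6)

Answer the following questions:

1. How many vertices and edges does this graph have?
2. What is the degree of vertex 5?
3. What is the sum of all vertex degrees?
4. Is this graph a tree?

Count: 7 vertices, 8 edges.
Vertex 5 has neighbors [0, 4], degree = 2.
Handshaking lemma: 2 * 8 = 16.
A tree on 7 vertices has 6 edges. This graph has 8 edges (2 extra). Not a tree.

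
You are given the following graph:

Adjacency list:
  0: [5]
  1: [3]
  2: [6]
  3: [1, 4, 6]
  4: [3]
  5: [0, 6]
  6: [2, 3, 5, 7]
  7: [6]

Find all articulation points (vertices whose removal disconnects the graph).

An articulation point is a vertex whose removal disconnects the graph.
Articulation points: [3, 5, 6]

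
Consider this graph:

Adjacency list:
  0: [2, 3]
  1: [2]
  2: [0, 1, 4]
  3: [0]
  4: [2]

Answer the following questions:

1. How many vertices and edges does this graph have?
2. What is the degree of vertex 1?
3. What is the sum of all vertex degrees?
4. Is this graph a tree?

Count: 5 vertices, 4 edges.
Vertex 1 has neighbors [2], degree = 1.
Handshaking lemma: 2 * 4 = 8.
A graph is a tree iff it is connected and has exactly n-1 edges. This graph is connected (all 5 vertices in one component) and has 5-1 = 4 edges. It is a tree.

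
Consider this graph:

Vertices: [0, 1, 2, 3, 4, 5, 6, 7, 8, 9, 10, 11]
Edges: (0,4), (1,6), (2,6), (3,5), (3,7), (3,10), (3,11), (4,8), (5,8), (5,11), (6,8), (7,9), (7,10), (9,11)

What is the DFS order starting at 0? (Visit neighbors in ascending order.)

DFS from vertex 0 (neighbors processed in ascending order):
Visit order: 0, 4, 8, 5, 3, 7, 9, 11, 10, 6, 1, 2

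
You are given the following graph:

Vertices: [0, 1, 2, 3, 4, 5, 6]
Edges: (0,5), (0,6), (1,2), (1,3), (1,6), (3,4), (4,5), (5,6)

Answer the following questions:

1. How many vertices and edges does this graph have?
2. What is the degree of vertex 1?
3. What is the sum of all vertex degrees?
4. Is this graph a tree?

Count: 7 vertices, 8 edges.
Vertex 1 has neighbors [2, 3, 6], degree = 3.
Handshaking lemma: 2 * 8 = 16.
A tree on 7 vertices has 6 edges. This graph has 8 edges (2 extra). Not a tree.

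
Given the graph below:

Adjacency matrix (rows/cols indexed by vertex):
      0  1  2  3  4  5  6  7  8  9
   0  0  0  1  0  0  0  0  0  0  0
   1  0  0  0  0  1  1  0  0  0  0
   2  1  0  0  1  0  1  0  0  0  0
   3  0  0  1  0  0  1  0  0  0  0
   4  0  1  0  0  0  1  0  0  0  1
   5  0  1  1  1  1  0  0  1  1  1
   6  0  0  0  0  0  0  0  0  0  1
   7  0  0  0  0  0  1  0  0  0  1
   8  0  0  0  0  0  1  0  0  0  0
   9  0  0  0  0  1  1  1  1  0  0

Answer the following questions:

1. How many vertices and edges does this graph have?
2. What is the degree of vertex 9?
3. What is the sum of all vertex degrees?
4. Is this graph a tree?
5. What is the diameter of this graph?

Count: 10 vertices, 13 edges.
Vertex 9 has neighbors [4, 5, 6, 7], degree = 4.
Handshaking lemma: 2 * 13 = 26.
A tree on 10 vertices has 9 edges. This graph has 13 edges (4 extra). Not a tree.
Diameter (longest shortest path) = 4.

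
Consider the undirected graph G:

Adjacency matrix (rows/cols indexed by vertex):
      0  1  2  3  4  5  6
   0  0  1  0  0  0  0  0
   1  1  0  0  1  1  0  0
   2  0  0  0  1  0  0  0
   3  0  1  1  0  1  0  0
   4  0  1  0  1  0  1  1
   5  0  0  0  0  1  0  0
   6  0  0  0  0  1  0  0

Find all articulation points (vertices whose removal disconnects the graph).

An articulation point is a vertex whose removal disconnects the graph.
Articulation points: [1, 3, 4]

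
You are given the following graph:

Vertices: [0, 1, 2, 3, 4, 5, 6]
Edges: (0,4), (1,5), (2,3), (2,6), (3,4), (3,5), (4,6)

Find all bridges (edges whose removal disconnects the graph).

A bridge is an edge whose removal increases the number of connected components.
Bridges found: (0,4), (1,5), (3,5)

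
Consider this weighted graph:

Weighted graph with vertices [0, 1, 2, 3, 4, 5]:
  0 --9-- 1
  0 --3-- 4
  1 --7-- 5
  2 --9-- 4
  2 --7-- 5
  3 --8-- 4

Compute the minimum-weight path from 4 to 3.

Using Dijkstra's algorithm from vertex 4:
Shortest path: 4 -> 3
Total weight: 8 = 8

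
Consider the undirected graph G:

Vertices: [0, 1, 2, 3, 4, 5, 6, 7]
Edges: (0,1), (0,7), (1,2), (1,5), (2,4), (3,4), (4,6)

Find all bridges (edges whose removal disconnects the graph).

A bridge is an edge whose removal increases the number of connected components.
Bridges found: (0,1), (0,7), (1,2), (1,5), (2,4), (3,4), (4,6)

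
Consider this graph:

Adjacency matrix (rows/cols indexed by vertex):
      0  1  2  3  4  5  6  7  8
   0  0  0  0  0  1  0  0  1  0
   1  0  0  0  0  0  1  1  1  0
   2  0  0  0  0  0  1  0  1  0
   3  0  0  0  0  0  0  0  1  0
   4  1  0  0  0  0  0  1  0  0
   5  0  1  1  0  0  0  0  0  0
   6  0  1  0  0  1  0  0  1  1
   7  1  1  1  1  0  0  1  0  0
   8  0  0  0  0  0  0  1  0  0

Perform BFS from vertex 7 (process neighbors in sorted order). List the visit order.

BFS from vertex 7 (neighbors processed in ascending order):
Visit order: 7, 0, 1, 2, 3, 6, 4, 5, 8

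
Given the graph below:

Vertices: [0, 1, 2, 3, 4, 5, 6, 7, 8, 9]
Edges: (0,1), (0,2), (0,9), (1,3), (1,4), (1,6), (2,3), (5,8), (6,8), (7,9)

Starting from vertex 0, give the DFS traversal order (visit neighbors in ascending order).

DFS from vertex 0 (neighbors processed in ascending order):
Visit order: 0, 1, 3, 2, 4, 6, 8, 5, 9, 7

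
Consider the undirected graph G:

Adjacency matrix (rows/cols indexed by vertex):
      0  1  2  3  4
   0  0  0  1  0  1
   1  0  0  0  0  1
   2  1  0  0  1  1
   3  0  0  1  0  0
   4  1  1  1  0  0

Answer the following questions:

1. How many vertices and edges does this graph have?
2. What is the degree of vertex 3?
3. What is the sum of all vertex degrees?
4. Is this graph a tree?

Count: 5 vertices, 5 edges.
Vertex 3 has neighbors [2], degree = 1.
Handshaking lemma: 2 * 5 = 10.
A tree on 5 vertices has 4 edges. This graph has 5 edges (1 extra). Not a tree.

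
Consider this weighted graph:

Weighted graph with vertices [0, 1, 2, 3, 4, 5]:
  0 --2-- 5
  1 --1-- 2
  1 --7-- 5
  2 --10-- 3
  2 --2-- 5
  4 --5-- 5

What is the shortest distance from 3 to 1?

Using Dijkstra's algorithm from vertex 3:
Shortest path: 3 -> 2 -> 1
Total weight: 10 + 1 = 11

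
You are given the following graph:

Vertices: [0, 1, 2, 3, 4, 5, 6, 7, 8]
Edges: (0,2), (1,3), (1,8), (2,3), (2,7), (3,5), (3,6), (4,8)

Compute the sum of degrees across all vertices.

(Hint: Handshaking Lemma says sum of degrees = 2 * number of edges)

Count edges: 8 edges.
By Handshaking Lemma: sum of degrees = 2 * 8 = 16.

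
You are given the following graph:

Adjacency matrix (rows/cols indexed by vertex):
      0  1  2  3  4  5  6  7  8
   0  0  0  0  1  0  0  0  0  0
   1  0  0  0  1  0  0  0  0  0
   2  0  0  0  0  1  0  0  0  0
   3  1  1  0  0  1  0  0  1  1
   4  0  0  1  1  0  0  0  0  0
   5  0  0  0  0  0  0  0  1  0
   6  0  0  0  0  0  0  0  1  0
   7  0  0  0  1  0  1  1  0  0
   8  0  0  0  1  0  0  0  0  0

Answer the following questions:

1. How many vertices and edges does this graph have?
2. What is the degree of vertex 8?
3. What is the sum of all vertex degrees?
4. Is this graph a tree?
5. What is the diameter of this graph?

Count: 9 vertices, 8 edges.
Vertex 8 has neighbors [3], degree = 1.
Handshaking lemma: 2 * 8 = 16.
A graph is a tree iff it is connected and has exactly n-1 edges. This graph is connected (all 9 vertices in one component) and has 9-1 = 8 edges. It is a tree.
Diameter (longest shortest path) = 4.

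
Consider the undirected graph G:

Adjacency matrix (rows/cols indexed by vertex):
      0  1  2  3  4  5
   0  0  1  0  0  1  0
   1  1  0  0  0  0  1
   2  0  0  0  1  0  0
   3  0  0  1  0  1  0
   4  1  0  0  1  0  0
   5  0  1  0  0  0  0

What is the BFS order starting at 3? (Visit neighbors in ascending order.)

BFS from vertex 3 (neighbors processed in ascending order):
Visit order: 3, 2, 4, 0, 1, 5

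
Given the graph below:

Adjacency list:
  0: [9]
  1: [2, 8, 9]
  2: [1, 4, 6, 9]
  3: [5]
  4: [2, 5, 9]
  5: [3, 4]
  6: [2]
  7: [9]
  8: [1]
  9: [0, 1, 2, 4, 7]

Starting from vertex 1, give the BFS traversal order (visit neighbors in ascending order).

BFS from vertex 1 (neighbors processed in ascending order):
Visit order: 1, 2, 8, 9, 4, 6, 0, 7, 5, 3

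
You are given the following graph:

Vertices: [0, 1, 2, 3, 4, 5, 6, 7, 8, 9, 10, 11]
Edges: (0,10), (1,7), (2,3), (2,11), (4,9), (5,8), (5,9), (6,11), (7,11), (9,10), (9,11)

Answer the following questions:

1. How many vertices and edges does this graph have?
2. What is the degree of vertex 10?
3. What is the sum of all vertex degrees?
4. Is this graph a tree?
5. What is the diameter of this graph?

Count: 12 vertices, 11 edges.
Vertex 10 has neighbors [0, 9], degree = 2.
Handshaking lemma: 2 * 11 = 22.
A graph is a tree iff it is connected and has exactly n-1 edges. This graph is connected (all 12 vertices in one component) and has 12-1 = 11 edges. It is a tree.
Diameter (longest shortest path) = 5.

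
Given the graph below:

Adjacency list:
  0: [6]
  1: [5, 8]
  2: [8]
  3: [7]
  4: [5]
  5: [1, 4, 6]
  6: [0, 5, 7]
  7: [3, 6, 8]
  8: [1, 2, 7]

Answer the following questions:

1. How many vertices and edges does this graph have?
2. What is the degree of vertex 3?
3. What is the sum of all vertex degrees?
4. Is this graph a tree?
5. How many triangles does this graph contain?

Count: 9 vertices, 9 edges.
Vertex 3 has neighbors [7], degree = 1.
Handshaking lemma: 2 * 9 = 18.
A tree on 9 vertices has 8 edges. This graph has 9 edges (1 extra). Not a tree.
Number of triangles = 0.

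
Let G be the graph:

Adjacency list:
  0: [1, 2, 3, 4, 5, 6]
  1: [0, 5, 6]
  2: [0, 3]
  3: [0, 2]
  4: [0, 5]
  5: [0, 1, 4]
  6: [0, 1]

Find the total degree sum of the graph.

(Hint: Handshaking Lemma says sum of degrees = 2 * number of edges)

Count edges: 10 edges.
By Handshaking Lemma: sum of degrees = 2 * 10 = 20.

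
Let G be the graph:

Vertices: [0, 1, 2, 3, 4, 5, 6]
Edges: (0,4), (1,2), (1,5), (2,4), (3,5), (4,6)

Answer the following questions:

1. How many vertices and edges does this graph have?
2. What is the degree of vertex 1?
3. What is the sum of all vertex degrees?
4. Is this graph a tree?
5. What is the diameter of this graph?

Count: 7 vertices, 6 edges.
Vertex 1 has neighbors [2, 5], degree = 2.
Handshaking lemma: 2 * 6 = 12.
A graph is a tree iff it is connected and has exactly n-1 edges. This graph is connected (all 7 vertices in one component) and has 7-1 = 6 edges. It is a tree.
Diameter (longest shortest path) = 5.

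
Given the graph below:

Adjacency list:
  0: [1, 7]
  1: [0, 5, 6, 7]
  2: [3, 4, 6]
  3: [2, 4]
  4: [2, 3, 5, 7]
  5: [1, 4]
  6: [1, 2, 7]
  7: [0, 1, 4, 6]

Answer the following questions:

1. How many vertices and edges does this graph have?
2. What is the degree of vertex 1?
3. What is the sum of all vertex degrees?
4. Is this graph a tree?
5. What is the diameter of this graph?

Count: 8 vertices, 12 edges.
Vertex 1 has neighbors [0, 5, 6, 7], degree = 4.
Handshaking lemma: 2 * 12 = 24.
A tree on 8 vertices has 7 edges. This graph has 12 edges (5 extra). Not a tree.
Diameter (longest shortest path) = 3.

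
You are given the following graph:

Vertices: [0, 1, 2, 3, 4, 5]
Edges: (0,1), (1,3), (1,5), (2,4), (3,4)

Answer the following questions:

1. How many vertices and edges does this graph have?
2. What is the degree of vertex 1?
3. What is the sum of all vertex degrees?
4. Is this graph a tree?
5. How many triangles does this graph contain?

Count: 6 vertices, 5 edges.
Vertex 1 has neighbors [0, 3, 5], degree = 3.
Handshaking lemma: 2 * 5 = 10.
A graph is a tree iff it is connected and has exactly n-1 edges. This graph is connected (all 6 vertices in one component) and has 6-1 = 5 edges. It is a tree.
Number of triangles = 0.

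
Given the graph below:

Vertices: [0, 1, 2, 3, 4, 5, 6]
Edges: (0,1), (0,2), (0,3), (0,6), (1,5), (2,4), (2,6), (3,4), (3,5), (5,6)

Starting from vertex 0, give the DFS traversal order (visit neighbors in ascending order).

DFS from vertex 0 (neighbors processed in ascending order):
Visit order: 0, 1, 5, 3, 4, 2, 6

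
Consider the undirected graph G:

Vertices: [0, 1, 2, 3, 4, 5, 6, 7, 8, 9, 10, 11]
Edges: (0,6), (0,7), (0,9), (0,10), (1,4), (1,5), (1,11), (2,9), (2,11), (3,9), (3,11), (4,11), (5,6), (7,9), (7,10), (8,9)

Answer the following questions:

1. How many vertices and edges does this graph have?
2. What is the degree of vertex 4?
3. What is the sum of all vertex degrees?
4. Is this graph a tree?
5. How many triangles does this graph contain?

Count: 12 vertices, 16 edges.
Vertex 4 has neighbors [1, 11], degree = 2.
Handshaking lemma: 2 * 16 = 32.
A tree on 12 vertices has 11 edges. This graph has 16 edges (5 extra). Not a tree.
Number of triangles = 3.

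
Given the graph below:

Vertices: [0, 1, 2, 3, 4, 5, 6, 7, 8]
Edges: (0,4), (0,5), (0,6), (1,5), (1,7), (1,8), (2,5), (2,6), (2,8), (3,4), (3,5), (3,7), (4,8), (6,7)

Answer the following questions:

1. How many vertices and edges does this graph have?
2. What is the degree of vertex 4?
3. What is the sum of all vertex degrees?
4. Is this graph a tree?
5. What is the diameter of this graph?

Count: 9 vertices, 14 edges.
Vertex 4 has neighbors [0, 3, 8], degree = 3.
Handshaking lemma: 2 * 14 = 28.
A tree on 9 vertices has 8 edges. This graph has 14 edges (6 extra). Not a tree.
Diameter (longest shortest path) = 2.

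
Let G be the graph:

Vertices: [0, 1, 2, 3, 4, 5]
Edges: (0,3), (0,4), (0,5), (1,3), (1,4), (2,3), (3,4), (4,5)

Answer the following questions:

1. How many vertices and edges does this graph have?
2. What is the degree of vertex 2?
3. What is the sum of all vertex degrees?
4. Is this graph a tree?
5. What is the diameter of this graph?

Count: 6 vertices, 8 edges.
Vertex 2 has neighbors [3], degree = 1.
Handshaking lemma: 2 * 8 = 16.
A tree on 6 vertices has 5 edges. This graph has 8 edges (3 extra). Not a tree.
Diameter (longest shortest path) = 3.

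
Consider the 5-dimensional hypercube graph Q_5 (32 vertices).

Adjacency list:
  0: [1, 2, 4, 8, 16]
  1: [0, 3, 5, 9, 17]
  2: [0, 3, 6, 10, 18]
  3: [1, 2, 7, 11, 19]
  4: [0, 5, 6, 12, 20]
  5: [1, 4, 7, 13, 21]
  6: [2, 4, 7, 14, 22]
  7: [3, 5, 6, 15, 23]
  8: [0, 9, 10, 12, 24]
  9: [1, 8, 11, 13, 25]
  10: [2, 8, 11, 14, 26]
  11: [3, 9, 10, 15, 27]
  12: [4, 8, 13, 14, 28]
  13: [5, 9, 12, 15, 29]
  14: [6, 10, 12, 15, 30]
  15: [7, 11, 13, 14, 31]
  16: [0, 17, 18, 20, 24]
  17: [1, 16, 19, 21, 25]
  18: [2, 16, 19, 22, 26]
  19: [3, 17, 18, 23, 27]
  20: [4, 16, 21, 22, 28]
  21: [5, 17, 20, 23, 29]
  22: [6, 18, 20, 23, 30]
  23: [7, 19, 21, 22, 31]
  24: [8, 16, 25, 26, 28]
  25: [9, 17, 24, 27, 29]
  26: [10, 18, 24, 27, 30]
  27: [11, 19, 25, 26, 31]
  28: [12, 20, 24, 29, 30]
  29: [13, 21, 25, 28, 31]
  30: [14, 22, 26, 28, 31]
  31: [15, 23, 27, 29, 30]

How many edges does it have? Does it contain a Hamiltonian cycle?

Q_5 has 32 * 5 / 2 = 80 edges.
Q_5 (d >= 2) always has a Hamiltonian cycle: a 5-bit cyclic Gray code visits every vertex exactly once and returns to the start.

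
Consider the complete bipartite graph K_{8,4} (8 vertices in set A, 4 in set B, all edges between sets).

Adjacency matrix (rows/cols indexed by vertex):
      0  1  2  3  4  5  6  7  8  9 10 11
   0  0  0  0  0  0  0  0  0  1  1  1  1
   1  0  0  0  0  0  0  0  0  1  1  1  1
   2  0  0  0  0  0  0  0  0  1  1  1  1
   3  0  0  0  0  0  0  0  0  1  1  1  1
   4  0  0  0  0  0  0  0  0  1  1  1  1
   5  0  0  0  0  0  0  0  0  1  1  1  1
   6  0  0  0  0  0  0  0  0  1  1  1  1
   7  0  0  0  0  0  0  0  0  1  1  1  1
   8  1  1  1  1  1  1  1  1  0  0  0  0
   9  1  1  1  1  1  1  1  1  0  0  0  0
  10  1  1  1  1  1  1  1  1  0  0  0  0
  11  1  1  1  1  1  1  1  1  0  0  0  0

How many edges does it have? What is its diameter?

K_{8,4} has 8 * 4 = 32 edges.
Any vertex reaches any opposite-side vertex in 1 step; same-side vertices reach in 2 steps via any opposite-side vertex.
Diameter = 2.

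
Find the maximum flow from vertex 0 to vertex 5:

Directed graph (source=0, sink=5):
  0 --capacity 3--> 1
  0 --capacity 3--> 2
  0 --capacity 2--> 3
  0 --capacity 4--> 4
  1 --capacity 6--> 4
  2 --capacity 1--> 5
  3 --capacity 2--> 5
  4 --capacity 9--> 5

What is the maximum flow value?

Computing max flow:
  Flow on (0->1): 3/3
  Flow on (0->2): 1/3
  Flow on (0->3): 2/2
  Flow on (0->4): 4/4
  Flow on (1->4): 3/6
  Flow on (2->5): 1/1
  Flow on (3->5): 2/2
  Flow on (4->5): 7/9
Maximum flow = 10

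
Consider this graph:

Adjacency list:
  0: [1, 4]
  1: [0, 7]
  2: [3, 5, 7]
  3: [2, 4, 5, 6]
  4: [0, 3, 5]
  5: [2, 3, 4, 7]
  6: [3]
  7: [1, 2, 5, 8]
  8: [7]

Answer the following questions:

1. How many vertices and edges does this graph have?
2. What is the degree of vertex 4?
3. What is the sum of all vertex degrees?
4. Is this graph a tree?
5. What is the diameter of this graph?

Count: 9 vertices, 12 edges.
Vertex 4 has neighbors [0, 3, 5], degree = 3.
Handshaking lemma: 2 * 12 = 24.
A tree on 9 vertices has 8 edges. This graph has 12 edges (4 extra). Not a tree.
Diameter (longest shortest path) = 4.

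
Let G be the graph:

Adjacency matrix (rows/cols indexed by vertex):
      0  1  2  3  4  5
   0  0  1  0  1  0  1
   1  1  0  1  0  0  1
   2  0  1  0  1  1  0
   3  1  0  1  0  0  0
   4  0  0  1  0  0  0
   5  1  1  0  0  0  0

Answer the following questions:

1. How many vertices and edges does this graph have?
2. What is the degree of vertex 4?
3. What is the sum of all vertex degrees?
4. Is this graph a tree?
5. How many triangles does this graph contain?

Count: 6 vertices, 7 edges.
Vertex 4 has neighbors [2], degree = 1.
Handshaking lemma: 2 * 7 = 14.
A tree on 6 vertices has 5 edges. This graph has 7 edges (2 extra). Not a tree.
Number of triangles = 1.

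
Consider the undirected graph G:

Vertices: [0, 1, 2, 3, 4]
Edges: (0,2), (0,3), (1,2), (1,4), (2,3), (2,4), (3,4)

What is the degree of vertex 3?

Vertex 3 has neighbors [0, 2, 4], so deg(3) = 3.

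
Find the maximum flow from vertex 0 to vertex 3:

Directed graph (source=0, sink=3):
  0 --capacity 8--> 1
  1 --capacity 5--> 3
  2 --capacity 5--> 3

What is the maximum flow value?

Computing max flow:
  Flow on (0->1): 5/8
  Flow on (1->3): 5/5
Maximum flow = 5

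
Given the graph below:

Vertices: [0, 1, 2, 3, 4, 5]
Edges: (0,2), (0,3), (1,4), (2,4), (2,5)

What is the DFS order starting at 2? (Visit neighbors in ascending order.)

DFS from vertex 2 (neighbors processed in ascending order):
Visit order: 2, 0, 3, 4, 1, 5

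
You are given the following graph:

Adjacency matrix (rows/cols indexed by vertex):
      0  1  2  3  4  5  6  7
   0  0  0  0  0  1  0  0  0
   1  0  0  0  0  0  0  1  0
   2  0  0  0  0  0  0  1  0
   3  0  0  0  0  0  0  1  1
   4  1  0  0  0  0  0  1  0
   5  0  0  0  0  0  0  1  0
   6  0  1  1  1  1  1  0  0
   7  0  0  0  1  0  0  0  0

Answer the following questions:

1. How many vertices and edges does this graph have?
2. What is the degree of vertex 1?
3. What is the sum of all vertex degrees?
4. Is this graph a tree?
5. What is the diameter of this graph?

Count: 8 vertices, 7 edges.
Vertex 1 has neighbors [6], degree = 1.
Handshaking lemma: 2 * 7 = 14.
A graph is a tree iff it is connected and has exactly n-1 edges. This graph is connected (all 8 vertices in one component) and has 8-1 = 7 edges. It is a tree.
Diameter (longest shortest path) = 4.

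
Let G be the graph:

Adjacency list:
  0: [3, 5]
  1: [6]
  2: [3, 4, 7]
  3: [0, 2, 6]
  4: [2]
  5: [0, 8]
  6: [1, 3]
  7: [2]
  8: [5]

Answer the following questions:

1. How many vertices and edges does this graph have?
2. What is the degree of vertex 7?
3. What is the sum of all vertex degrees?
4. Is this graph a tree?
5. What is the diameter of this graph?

Count: 9 vertices, 8 edges.
Vertex 7 has neighbors [2], degree = 1.
Handshaking lemma: 2 * 8 = 16.
A graph is a tree iff it is connected and has exactly n-1 edges. This graph is connected (all 9 vertices in one component) and has 9-1 = 8 edges. It is a tree.
Diameter (longest shortest path) = 5.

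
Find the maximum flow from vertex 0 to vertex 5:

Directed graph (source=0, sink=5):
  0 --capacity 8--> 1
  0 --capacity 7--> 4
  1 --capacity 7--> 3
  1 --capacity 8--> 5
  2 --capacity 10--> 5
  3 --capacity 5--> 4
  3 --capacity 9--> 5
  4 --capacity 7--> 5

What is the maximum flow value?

Computing max flow:
  Flow on (0->1): 8/8
  Flow on (0->4): 7/7
  Flow on (1->5): 8/8
  Flow on (4->5): 7/7
Maximum flow = 15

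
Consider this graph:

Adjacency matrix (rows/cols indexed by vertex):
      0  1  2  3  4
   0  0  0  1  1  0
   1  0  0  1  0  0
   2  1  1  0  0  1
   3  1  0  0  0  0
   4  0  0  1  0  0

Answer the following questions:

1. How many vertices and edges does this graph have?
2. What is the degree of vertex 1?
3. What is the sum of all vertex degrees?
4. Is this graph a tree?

Count: 5 vertices, 4 edges.
Vertex 1 has neighbors [2], degree = 1.
Handshaking lemma: 2 * 4 = 8.
A graph is a tree iff it is connected and has exactly n-1 edges. This graph is connected (all 5 vertices in one component) and has 5-1 = 4 edges. It is a tree.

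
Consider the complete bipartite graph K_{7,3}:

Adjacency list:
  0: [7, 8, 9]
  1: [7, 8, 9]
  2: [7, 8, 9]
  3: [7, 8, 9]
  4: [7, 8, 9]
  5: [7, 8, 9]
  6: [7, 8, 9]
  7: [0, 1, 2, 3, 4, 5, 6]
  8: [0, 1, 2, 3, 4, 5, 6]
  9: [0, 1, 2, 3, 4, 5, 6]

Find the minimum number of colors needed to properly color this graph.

K_{7,3} is bipartite: vertices split into two independent sets of size 7 and 3.
Color one set 0, the other 1. No adjacent vertices share a color.
Chromatic number = 2.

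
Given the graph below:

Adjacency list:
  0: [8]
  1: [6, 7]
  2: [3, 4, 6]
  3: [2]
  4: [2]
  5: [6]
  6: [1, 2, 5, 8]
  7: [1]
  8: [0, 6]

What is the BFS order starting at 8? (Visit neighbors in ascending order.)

BFS from vertex 8 (neighbors processed in ascending order):
Visit order: 8, 0, 6, 1, 2, 5, 7, 3, 4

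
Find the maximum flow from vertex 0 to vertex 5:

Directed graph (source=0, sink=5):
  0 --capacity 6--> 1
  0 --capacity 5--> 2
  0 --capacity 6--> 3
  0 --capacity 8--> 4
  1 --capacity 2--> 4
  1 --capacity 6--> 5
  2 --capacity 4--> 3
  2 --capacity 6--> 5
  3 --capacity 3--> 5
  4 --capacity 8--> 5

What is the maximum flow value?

Computing max flow:
  Flow on (0->1): 6/6
  Flow on (0->2): 5/5
  Flow on (0->3): 3/6
  Flow on (0->4): 8/8
  Flow on (1->5): 6/6
  Flow on (2->5): 5/6
  Flow on (3->5): 3/3
  Flow on (4->5): 8/8
Maximum flow = 22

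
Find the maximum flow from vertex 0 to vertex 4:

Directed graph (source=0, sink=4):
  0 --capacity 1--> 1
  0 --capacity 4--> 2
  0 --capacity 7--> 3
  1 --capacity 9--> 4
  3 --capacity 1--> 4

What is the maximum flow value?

Computing max flow:
  Flow on (0->1): 1/1
  Flow on (0->3): 1/7
  Flow on (1->4): 1/9
  Flow on (3->4): 1/1
Maximum flow = 2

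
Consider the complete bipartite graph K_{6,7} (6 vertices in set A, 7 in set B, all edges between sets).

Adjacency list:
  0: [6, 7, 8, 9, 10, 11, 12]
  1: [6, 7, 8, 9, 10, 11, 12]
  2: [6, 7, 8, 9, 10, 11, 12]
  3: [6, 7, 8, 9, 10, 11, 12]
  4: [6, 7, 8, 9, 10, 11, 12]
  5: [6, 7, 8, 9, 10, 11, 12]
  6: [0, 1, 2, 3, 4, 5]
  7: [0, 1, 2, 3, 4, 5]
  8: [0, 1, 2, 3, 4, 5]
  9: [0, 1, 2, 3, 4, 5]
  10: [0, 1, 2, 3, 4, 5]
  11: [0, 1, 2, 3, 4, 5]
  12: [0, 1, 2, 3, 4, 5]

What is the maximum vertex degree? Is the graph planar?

Set-A vertices have degree 7; set-B vertices have degree 6. Maximum degree = max(6,7) = 7.
K_{6,7} contains K_{3,3} as a subgraph (since both sides have >= 3 vertices); by Kuratowski's theorem it is not planar.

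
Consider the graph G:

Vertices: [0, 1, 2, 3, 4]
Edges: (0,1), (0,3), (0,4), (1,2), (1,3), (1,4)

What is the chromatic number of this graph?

The graph has a maximum clique of size 3 (lower bound on chromatic number).
A valid 3-coloring: {0: 1, 1: 0, 2: 1, 3: 2, 4: 2}.
Chromatic number = 3.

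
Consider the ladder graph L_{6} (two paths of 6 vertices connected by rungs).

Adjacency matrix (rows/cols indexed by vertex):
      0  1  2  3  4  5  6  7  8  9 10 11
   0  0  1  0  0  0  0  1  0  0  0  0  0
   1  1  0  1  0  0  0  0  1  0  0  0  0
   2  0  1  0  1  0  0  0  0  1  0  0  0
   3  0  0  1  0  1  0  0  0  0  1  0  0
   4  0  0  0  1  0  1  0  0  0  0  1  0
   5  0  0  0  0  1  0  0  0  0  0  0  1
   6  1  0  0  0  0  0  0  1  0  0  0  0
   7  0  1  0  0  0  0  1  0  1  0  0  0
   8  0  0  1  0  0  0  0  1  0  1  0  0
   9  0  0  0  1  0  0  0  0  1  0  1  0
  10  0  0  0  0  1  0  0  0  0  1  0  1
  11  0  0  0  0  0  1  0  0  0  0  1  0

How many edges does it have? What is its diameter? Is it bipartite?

Ladder graph L_{6}: 6 rungs + 2 * (6-1) path edges = 6 + 10 = 16 edges.
Diameter = 6.
Ladder graphs are bipartite (alternating coloring along each path).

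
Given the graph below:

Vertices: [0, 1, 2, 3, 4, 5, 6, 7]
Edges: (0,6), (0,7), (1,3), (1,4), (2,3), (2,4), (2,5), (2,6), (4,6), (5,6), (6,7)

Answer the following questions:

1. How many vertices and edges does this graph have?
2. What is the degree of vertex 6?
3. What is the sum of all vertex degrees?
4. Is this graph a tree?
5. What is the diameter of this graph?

Count: 8 vertices, 11 edges.
Vertex 6 has neighbors [0, 2, 4, 5, 7], degree = 5.
Handshaking lemma: 2 * 11 = 22.
A tree on 8 vertices has 7 edges. This graph has 11 edges (4 extra). Not a tree.
Diameter (longest shortest path) = 3.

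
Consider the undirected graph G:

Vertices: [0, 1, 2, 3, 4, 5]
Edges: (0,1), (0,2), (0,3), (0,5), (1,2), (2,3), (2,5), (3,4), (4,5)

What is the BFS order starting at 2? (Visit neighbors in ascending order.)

BFS from vertex 2 (neighbors processed in ascending order):
Visit order: 2, 0, 1, 3, 5, 4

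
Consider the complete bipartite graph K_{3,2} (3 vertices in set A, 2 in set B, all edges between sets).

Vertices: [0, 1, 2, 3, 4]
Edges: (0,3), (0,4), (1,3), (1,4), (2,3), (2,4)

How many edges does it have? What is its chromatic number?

K_{3,2} has 3 * 2 = 6 edges.
Bipartite graphs have chromatic number 2 (color each partition differently).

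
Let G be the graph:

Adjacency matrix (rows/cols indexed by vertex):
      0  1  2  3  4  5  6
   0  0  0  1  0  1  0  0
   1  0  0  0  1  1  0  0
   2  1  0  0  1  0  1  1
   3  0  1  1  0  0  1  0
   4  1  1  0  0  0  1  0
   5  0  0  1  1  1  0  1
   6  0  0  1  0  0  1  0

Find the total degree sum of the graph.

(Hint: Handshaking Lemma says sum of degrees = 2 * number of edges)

Count edges: 10 edges.
By Handshaking Lemma: sum of degrees = 2 * 10 = 20.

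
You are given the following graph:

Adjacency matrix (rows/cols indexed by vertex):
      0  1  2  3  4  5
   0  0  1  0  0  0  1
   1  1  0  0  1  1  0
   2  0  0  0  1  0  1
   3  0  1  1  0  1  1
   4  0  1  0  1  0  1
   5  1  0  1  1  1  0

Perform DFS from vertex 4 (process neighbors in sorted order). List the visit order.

DFS from vertex 4 (neighbors processed in ascending order):
Visit order: 4, 1, 0, 5, 2, 3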